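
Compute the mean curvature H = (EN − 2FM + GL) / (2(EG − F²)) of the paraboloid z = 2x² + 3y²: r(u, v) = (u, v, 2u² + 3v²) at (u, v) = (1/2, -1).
H = 89*sqrt(41)/1681

With E = 16*u^2 + 1, F = 24*u*v, G = 36*v^2 + 1, L = 4/sqrt(16*u^2 + 36*v^2 + 1), M = 0, N = 6/sqrt(16*u^2 + 36*v^2 + 1), assemble
  H = (EN − 2FM + GL) / (2(EG − F²)) = (48*u^2 + 72*v^2 + 5)/(16*u^2 + 36*v^2 + 1)^(3/2).
At (u, v) = (1/2, -1): H = 89*sqrt(41)/1681.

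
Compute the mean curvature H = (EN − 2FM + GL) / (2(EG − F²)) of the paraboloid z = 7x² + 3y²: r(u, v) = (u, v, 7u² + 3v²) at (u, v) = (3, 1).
H = 5554*sqrt(1801)/3243601

With E = 196*u^2 + 1, F = 84*u*v, G = 36*v^2 + 1, L = 14/sqrt(196*u^2 + 36*v^2 + 1), M = 0, N = 6/sqrt(196*u^2 + 36*v^2 + 1), assemble
  H = (EN − 2FM + GL) / (2(EG − F²)) = 2*(294*u^2 + 126*v^2 + 5)/(196*u^2 + 36*v^2 + 1)^(3/2).
At (u, v) = (3, 1): H = 5554*sqrt(1801)/3243601.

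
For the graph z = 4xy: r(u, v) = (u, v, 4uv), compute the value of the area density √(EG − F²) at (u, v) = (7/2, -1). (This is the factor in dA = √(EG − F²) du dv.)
√(EG − F²)|_{(7/2, -1)} = sqrt(213)

E = 16*v^2 + 1, F = 16*u*v, G = 16*u^2 + 1, so EG − F² = 16*u^2 + 16*v^2 + 1. Taking the positive square root: √(EG − F²) = sqrt(16*u^2 + 16*v^2 + 1). At (u, v) = (7/2, -1): sqrt(213).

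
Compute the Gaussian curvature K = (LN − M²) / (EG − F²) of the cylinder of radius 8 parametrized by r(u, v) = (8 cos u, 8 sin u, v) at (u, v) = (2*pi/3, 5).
K = 0

Coefficients of the first fundamental form: E = 64, F = 0, G = 1.
Coefficients of the second fundamental form: L = -8, M = 0, N = 0.
Assemble K = (LN − M²)/(EG − F²) = 0. At (u, v) = (2*pi/3, 5): K = 0.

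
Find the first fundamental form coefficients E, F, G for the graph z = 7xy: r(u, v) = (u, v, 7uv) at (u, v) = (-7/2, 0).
E = 1;  F = 0;  G = 2405/4

Partials: r_u = (1, 0, 7*v), r_v = (0, 1, 7*u). As functions of (u, v):
  E = r_u · r_u = 49*v^2 + 1,
  F = r_u · r_v = 49*u*v,
  G = r_v · r_v = 49*u^2 + 1.
Evaluating at (u, v) = (-7/2, 0): E = 1, F = 0, G = 2405/4.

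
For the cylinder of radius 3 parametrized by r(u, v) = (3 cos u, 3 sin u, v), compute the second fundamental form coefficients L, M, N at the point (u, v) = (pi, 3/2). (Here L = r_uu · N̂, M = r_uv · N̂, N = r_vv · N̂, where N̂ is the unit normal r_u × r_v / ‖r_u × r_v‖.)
L = -3;  M = 0;  N = 0

Compute the unit normal N̂(u, v) = (cos(u), sin(u), 0), and the second partials r_uu, r_uv, r_vv. Take dot products:
  L(u, v) = r_uu · N̂ = -3,
  M(u, v) = r_uv · N̂ = 0,
  N(u, v) = r_vv · N̂ = 0.
Evaluating at (u, v) = (pi, 3/2):
  L = -3, M = 0, N = 0.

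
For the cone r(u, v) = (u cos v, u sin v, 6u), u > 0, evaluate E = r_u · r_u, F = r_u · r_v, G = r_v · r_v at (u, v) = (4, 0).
E = 37;  F = 0;  G = 16

Partials: r_u = (cos(v), sin(v), 6), r_v = (-u*sin(v), u*cos(v), 0). As functions of (u, v):
  E = r_u · r_u = 37,
  F = r_u · r_v = 0,
  G = r_v · r_v = u^2.
Evaluating at (u, v) = (4, 0): E = 37, F = 0, G = 16.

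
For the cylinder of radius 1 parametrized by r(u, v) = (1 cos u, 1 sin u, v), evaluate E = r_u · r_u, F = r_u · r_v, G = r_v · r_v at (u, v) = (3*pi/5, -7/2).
E = 1;  F = 0;  G = 1

Partials: r_u = (-sin(u), cos(u), 0), r_v = (0, 0, 1). As functions of (u, v):
  E = r_u · r_u = 1,
  F = r_u · r_v = 0,
  G = r_v · r_v = 1.
Evaluating at (u, v) = (3*pi/5, -7/2): E = 1, F = 0, G = 1.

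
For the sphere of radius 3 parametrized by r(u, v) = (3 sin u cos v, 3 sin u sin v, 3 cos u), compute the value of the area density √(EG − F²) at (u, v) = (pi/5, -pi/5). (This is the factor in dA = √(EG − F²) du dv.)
√(EG − F²)|_{(pi/5, -pi/5)} = 9*sqrt(10 - 2*sqrt(5))/4

E = 9, F = 0, G = 9*sin(u)^2, so EG − F² = 81*sin(u)^2. Taking the positive square root: √(EG − F²) = 9*Abs(sin(u)). At (u, v) = (pi/5, -pi/5): 9*sqrt(10 - 2*sqrt(5))/4.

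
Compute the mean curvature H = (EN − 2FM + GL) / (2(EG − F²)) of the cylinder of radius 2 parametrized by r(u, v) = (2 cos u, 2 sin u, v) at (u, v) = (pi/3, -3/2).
H = -1/4

With E = 4, F = 0, G = 1, L = -2, M = 0, N = 0, assemble
  H = (EN − 2FM + GL) / (2(EG − F²)) = -1/4.
At (u, v) = (pi/3, -3/2): H = -1/4.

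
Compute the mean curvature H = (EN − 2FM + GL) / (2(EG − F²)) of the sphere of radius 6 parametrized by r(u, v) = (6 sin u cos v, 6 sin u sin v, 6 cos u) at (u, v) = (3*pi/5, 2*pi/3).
H = -1/6

With E = 36, F = 0, G = 36*sin(u)^2, L = -6*sin(u)/Abs(sin(u)), M = 0, N = -6*sin(u)^3/Abs(sin(u)), assemble
  H = (EN − 2FM + GL) / (2(EG − F²)) = -sin(u)/(6*Abs(sin(u))).
At (u, v) = (3*pi/5, 2*pi/3): H = -1/6.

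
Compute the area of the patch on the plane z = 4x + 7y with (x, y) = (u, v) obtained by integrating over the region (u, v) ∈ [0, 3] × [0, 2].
Area = 6*sqrt(66)

Area = ∫∫ √(EG − F²) du dv with √(EG − F²) = sqrt(66). Integrating over [0, 3] × [0, 2] gives 6*sqrt(66).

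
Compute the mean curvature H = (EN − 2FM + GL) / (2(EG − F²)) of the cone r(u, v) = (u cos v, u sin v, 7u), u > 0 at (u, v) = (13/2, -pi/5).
H = 7*sqrt(2)/130

With E = 50, F = 0, G = u^2, L = 0, M = 0, N = 7*sqrt(2)*u^2/(10*Abs(u)), assemble
  H = (EN − 2FM + GL) / (2(EG − F²)) = 7*sqrt(2)/(20*Abs(u)).
At (u, v) = (13/2, -pi/5): H = 7*sqrt(2)/130.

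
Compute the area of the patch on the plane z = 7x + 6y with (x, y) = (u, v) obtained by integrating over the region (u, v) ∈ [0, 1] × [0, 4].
Area = 4*sqrt(86)

Area = ∫∫ √(EG − F²) du dv with √(EG − F²) = sqrt(86). Integrating over [0, 1] × [0, 4] gives 4*sqrt(86).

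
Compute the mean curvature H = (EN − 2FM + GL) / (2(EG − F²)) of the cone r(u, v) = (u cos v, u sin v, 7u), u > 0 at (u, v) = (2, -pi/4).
H = 7*sqrt(2)/40

With E = 50, F = 0, G = u^2, L = 0, M = 0, N = 7*sqrt(2)*u^2/(10*Abs(u)), assemble
  H = (EN − 2FM + GL) / (2(EG − F²)) = 7*sqrt(2)/(20*Abs(u)).
At (u, v) = (2, -pi/4): H = 7*sqrt(2)/40.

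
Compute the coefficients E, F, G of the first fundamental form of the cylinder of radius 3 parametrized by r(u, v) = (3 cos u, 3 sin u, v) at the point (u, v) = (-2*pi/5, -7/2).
E = 9;  F = 0;  G = 1

Partials: r_u = (-3*sin(u), 3*cos(u), 0), r_v = (0, 0, 1). As functions of (u, v):
  E = r_u · r_u = 9,
  F = r_u · r_v = 0,
  G = r_v · r_v = 1.
Evaluating at (u, v) = (-2*pi/5, -7/2): E = 9, F = 0, G = 1.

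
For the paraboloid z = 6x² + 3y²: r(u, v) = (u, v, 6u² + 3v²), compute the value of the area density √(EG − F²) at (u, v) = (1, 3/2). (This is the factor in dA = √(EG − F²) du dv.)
√(EG − F²)|_{(1, 3/2)} = sqrt(226)

E = 144*u^2 + 1, F = 72*u*v, G = 36*v^2 + 1, so EG − F² = 144*u^2 + 36*v^2 + 1. Taking the positive square root: √(EG − F²) = sqrt(144*u^2 + 36*v^2 + 1). At (u, v) = (1, 3/2): sqrt(226).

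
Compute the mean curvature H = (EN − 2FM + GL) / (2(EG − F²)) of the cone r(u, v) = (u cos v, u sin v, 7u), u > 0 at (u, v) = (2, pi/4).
H = 7*sqrt(2)/40

With E = 50, F = 0, G = u^2, L = 0, M = 0, N = 7*sqrt(2)*u^2/(10*Abs(u)), assemble
  H = (EN − 2FM + GL) / (2(EG − F²)) = 7*sqrt(2)/(20*Abs(u)).
At (u, v) = (2, pi/4): H = 7*sqrt(2)/40.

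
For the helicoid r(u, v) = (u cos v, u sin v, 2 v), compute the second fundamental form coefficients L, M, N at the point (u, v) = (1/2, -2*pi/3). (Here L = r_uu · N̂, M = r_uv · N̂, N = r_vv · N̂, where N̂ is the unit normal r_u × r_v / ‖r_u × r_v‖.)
L = 0;  M = -4*sqrt(17)/17;  N = 0

Compute the unit normal N̂(u, v) = (2*sin(v)/sqrt(u^2 + 4), -2*cos(v)/sqrt(u^2 + 4), u/sqrt(u^2 + 4)), and the second partials r_uu, r_uv, r_vv. Take dot products:
  L(u, v) = r_uu · N̂ = 0,
  M(u, v) = r_uv · N̂ = -2/sqrt(u^2 + 4),
  N(u, v) = r_vv · N̂ = 0.
Evaluating at (u, v) = (1/2, -2*pi/3):
  L = 0, M = -4*sqrt(17)/17, N = 0.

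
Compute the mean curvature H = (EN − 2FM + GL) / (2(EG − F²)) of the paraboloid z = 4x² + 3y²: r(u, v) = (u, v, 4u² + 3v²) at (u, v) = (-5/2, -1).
H = 1351*sqrt(437)/190969

With E = 64*u^2 + 1, F = 48*u*v, G = 36*v^2 + 1, L = 8/sqrt(64*u^2 + 36*v^2 + 1), M = 0, N = 6/sqrt(64*u^2 + 36*v^2 + 1), assemble
  H = (EN − 2FM + GL) / (2(EG − F²)) = (192*u^2 + 144*v^2 + 7)/(64*u^2 + 36*v^2 + 1)^(3/2).
At (u, v) = (-5/2, -1): H = 1351*sqrt(437)/190969.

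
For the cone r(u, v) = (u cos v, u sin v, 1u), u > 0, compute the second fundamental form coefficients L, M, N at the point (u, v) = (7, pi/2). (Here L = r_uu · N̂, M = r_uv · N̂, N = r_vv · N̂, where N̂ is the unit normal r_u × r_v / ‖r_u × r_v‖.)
L = 0;  M = 0;  N = 7*sqrt(2)/2

Compute the unit normal N̂(u, v) = (-sqrt(2)*u*cos(v)/(2*Abs(u)), -sqrt(2)*u*sin(v)/(2*Abs(u)), sqrt(2)*u/(2*Abs(u))), and the second partials r_uu, r_uv, r_vv. Take dot products:
  L(u, v) = r_uu · N̂ = 0,
  M(u, v) = r_uv · N̂ = 0,
  N(u, v) = r_vv · N̂ = sqrt(2)*u^2/(2*Abs(u)).
Evaluating at (u, v) = (7, pi/2):
  L = 0, M = 0, N = 7*sqrt(2)/2.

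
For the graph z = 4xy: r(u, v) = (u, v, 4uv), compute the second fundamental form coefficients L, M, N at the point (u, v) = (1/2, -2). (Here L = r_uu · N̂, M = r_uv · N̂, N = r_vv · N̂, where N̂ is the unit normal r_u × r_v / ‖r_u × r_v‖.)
L = 0;  M = 4*sqrt(69)/69;  N = 0

Compute the unit normal N̂(u, v) = (-4*v/sqrt(16*u^2 + 16*v^2 + 1), -4*u/sqrt(16*u^2 + 16*v^2 + 1), 1/sqrt(16*u^2 + 16*v^2 + 1)), and the second partials r_uu, r_uv, r_vv. Take dot products:
  L(u, v) = r_uu · N̂ = 0,
  M(u, v) = r_uv · N̂ = 4/sqrt(16*u^2 + 16*v^2 + 1),
  N(u, v) = r_vv · N̂ = 0.
Evaluating at (u, v) = (1/2, -2):
  L = 0, M = 4*sqrt(69)/69, N = 0.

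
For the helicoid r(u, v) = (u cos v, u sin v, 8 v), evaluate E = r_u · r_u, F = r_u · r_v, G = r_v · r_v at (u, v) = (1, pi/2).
E = 1;  F = 0;  G = 65

Partials: r_u = (cos(v), sin(v), 0), r_v = (-u*sin(v), u*cos(v), 8). As functions of (u, v):
  E = r_u · r_u = 1,
  F = r_u · r_v = 0,
  G = r_v · r_v = u^2 + 64.
Evaluating at (u, v) = (1, pi/2): E = 1, F = 0, G = 65.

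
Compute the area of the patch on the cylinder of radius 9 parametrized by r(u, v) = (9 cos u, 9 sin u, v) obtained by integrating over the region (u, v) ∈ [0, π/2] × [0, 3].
Area = 27*pi/2

Area = ∫∫ √(EG − F²) du dv with √(EG − F²) = 9. Integrating over [0, π/2] × [0, 3] gives 27*pi/2.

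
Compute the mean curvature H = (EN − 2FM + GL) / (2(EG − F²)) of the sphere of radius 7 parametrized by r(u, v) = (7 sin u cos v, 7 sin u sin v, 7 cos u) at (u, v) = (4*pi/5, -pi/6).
H = -1/7

With E = 49, F = 0, G = 49*sin(u)^2, L = -7*sin(u)/Abs(sin(u)), M = 0, N = -7*sin(u)^3/Abs(sin(u)), assemble
  H = (EN − 2FM + GL) / (2(EG − F²)) = -sin(u)/(7*Abs(sin(u))).
At (u, v) = (4*pi/5, -pi/6): H = -1/7.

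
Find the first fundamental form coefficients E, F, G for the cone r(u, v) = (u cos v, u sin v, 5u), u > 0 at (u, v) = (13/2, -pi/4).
E = 26;  F = 0;  G = 169/4

Partials: r_u = (cos(v), sin(v), 5), r_v = (-u*sin(v), u*cos(v), 0). As functions of (u, v):
  E = r_u · r_u = 26,
  F = r_u · r_v = 0,
  G = r_v · r_v = u^2.
Evaluating at (u, v) = (13/2, -pi/4): E = 26, F = 0, G = 169/4.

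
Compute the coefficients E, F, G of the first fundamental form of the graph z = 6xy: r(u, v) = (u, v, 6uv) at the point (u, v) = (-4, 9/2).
E = 730;  F = -648;  G = 577

Partials: r_u = (1, 0, 6*v), r_v = (0, 1, 6*u). As functions of (u, v):
  E = r_u · r_u = 36*v^2 + 1,
  F = r_u · r_v = 36*u*v,
  G = r_v · r_v = 36*u^2 + 1.
Evaluating at (u, v) = (-4, 9/2): E = 730, F = -648, G = 577.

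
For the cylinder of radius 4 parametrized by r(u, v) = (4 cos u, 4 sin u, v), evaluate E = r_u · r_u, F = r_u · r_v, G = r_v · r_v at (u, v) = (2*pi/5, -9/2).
E = 16;  F = 0;  G = 1

Partials: r_u = (-4*sin(u), 4*cos(u), 0), r_v = (0, 0, 1). As functions of (u, v):
  E = r_u · r_u = 16,
  F = r_u · r_v = 0,
  G = r_v · r_v = 1.
Evaluating at (u, v) = (2*pi/5, -9/2): E = 16, F = 0, G = 1.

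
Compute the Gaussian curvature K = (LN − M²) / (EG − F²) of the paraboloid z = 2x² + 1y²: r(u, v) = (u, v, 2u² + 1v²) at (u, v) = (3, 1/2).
K = 2/5329

Coefficients of the first fundamental form: E = 16*u^2 + 1, F = 8*u*v, G = 4*v^2 + 1.
Coefficients of the second fundamental form: L = 4/sqrt(16*u^2 + 4*v^2 + 1), M = 0, N = 2/sqrt(16*u^2 + 4*v^2 + 1).
Assemble K = (LN − M²)/(EG − F²) = 8/(256*u^4 + 128*u^2*v^2 + 32*u^2 + 16*v^4 + 8*v^2 + 1). At (u, v) = (3, 1/2): K = 2/5329.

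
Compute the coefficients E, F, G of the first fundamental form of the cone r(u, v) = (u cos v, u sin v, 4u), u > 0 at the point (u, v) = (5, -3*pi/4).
E = 17;  F = 0;  G = 25

Partials: r_u = (cos(v), sin(v), 4), r_v = (-u*sin(v), u*cos(v), 0). As functions of (u, v):
  E = r_u · r_u = 17,
  F = r_u · r_v = 0,
  G = r_v · r_v = u^2.
Evaluating at (u, v) = (5, -3*pi/4): E = 17, F = 0, G = 25.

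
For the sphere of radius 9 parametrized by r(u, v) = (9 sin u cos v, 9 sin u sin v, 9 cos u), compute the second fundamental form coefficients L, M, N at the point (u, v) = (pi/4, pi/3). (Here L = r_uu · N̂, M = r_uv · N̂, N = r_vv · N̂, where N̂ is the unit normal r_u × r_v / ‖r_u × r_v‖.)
L = -9;  M = 0;  N = -9/2

Compute the unit normal N̂(u, v) = (sin(u)^2*cos(v)/Abs(sin(u)), sin(u)^2*sin(v)/Abs(sin(u)), sin(2*u)/(2*Abs(sin(u)))), and the second partials r_uu, r_uv, r_vv. Take dot products:
  L(u, v) = r_uu · N̂ = -9*sin(u)/Abs(sin(u)),
  M(u, v) = r_uv · N̂ = 0,
  N(u, v) = r_vv · N̂ = -9*sin(u)^3/Abs(sin(u)).
Evaluating at (u, v) = (pi/4, pi/3):
  L = -9, M = 0, N = -9/2.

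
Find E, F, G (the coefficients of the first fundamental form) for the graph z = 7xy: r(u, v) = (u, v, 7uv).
E = 49*v^2 + 1;  F = 49*u*v;  G = 49*u^2 + 1

Compute partials: r_u = (1, 0, 7*v), r_v = (0, 1, 7*u). Then
  E = r_u · r_u = 49*v^2 + 1,
  F = r_u · r_v = 49*u*v,
  G = r_v · r_v = 49*u^2 + 1.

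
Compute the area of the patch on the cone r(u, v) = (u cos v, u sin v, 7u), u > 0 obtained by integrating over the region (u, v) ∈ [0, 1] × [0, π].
Area = 5*sqrt(2)*pi/2

Area = ∫∫ √(EG − F²) du dv with √(EG − F²) = 5*sqrt(2)*Abs(u). Integrating over [0, 1] × [0, π] gives 5*sqrt(2)*pi/2.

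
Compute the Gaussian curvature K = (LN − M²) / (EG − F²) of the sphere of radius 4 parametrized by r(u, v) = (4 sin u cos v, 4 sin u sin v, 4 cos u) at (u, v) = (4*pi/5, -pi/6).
K = 1/16

Coefficients of the first fundamental form: E = 16, F = 0, G = 16*sin(u)^2.
Coefficients of the second fundamental form: L = -4*sin(u)/Abs(sin(u)), M = 0, N = -4*sin(u)^3/Abs(sin(u)).
Assemble K = (LN − M²)/(EG − F²) = 1/16. At (u, v) = (4*pi/5, -pi/6): K = 1/16.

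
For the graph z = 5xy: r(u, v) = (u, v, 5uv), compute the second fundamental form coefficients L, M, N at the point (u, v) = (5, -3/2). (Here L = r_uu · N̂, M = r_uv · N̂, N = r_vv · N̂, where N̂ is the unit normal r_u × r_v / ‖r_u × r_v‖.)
L = 0;  M = 10*sqrt(2729)/2729;  N = 0

Compute the unit normal N̂(u, v) = (-5*v/sqrt(25*u^2 + 25*v^2 + 1), -5*u/sqrt(25*u^2 + 25*v^2 + 1), 1/sqrt(25*u^2 + 25*v^2 + 1)), and the second partials r_uu, r_uv, r_vv. Take dot products:
  L(u, v) = r_uu · N̂ = 0,
  M(u, v) = r_uv · N̂ = 5/sqrt(25*u^2 + 25*v^2 + 1),
  N(u, v) = r_vv · N̂ = 0.
Evaluating at (u, v) = (5, -3/2):
  L = 0, M = 10*sqrt(2729)/2729, N = 0.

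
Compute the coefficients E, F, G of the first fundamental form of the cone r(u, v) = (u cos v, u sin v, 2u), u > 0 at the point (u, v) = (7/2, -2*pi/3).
E = 5;  F = 0;  G = 49/4

Partials: r_u = (cos(v), sin(v), 2), r_v = (-u*sin(v), u*cos(v), 0). As functions of (u, v):
  E = r_u · r_u = 5,
  F = r_u · r_v = 0,
  G = r_v · r_v = u^2.
Evaluating at (u, v) = (7/2, -2*pi/3): E = 5, F = 0, G = 49/4.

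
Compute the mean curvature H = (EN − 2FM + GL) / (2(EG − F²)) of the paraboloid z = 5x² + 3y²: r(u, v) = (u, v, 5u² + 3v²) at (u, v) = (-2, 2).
H = 1928*sqrt(545)/297025

With E = 100*u^2 + 1, F = 60*u*v, G = 36*v^2 + 1, L = 10/sqrt(100*u^2 + 36*v^2 + 1), M = 0, N = 6/sqrt(100*u^2 + 36*v^2 + 1), assemble
  H = (EN − 2FM + GL) / (2(EG − F²)) = 4*(75*u^2 + 45*v^2 + 2)/(100*u^2 + 36*v^2 + 1)^(3/2).
At (u, v) = (-2, 2): H = 1928*sqrt(545)/297025.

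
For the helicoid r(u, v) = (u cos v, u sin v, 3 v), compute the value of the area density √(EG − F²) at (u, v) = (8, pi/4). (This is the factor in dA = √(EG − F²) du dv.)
√(EG − F²)|_{(8, pi/4)} = sqrt(73)

E = 1, F = 0, G = u^2 + 9, so EG − F² = u^2 + 9. Taking the positive square root: √(EG − F²) = sqrt(u^2 + 9). At (u, v) = (8, pi/4): sqrt(73).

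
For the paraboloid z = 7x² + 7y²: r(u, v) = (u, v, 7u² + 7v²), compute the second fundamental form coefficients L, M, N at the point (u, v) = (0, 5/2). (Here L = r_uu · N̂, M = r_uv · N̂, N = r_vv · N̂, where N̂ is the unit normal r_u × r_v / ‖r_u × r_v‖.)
L = 7*sqrt(1226)/613;  M = 0;  N = 7*sqrt(1226)/613

Compute the unit normal N̂(u, v) = (-14*u/sqrt(196*u^2 + 196*v^2 + 1), -14*v/sqrt(196*u^2 + 196*v^2 + 1), 1/sqrt(196*u^2 + 196*v^2 + 1)), and the second partials r_uu, r_uv, r_vv. Take dot products:
  L(u, v) = r_uu · N̂ = 14/sqrt(196*u^2 + 196*v^2 + 1),
  M(u, v) = r_uv · N̂ = 0,
  N(u, v) = r_vv · N̂ = 14/sqrt(196*u^2 + 196*v^2 + 1).
Evaluating at (u, v) = (0, 5/2):
  L = 7*sqrt(1226)/613, M = 0, N = 7*sqrt(1226)/613.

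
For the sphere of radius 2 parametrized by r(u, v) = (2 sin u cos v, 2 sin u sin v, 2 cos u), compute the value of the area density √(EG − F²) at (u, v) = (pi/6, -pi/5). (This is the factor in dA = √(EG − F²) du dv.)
√(EG − F²)|_{(pi/6, -pi/5)} = 2

E = 4, F = 0, G = 4*sin(u)^2, so EG − F² = 16*sin(u)^2. Taking the positive square root: √(EG − F²) = 4*Abs(sin(u)). At (u, v) = (pi/6, -pi/5): 2.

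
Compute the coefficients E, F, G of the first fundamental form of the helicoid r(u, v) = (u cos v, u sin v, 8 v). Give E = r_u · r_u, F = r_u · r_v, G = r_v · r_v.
E = 1;  F = 0;  G = u^2 + 64

Compute partials: r_u = (cos(v), sin(v), 0), r_v = (-u*sin(v), u*cos(v), 8). Then
  E = r_u · r_u = 1,
  F = r_u · r_v = 0,
  G = r_v · r_v = u^2 + 64.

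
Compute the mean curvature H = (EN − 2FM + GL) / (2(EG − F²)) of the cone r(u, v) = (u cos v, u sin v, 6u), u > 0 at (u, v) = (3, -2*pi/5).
H = sqrt(37)/37

With E = 37, F = 0, G = u^2, L = 0, M = 0, N = 6*sqrt(37)*u^2/(37*Abs(u)), assemble
  H = (EN − 2FM + GL) / (2(EG − F²)) = 3*sqrt(37)/(37*Abs(u)).
At (u, v) = (3, -2*pi/5): H = sqrt(37)/37.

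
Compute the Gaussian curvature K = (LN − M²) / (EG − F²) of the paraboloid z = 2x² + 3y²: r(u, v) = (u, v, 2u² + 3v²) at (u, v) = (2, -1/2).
K = 6/1369

Coefficients of the first fundamental form: E = 16*u^2 + 1, F = 24*u*v, G = 36*v^2 + 1.
Coefficients of the second fundamental form: L = 4/sqrt(16*u^2 + 36*v^2 + 1), M = 0, N = 6/sqrt(16*u^2 + 36*v^2 + 1).
Assemble K = (LN − M²)/(EG − F²) = 24/(256*u^4 + 1152*u^2*v^2 + 32*u^2 + 1296*v^4 + 72*v^2 + 1). At (u, v) = (2, -1/2): K = 6/1369.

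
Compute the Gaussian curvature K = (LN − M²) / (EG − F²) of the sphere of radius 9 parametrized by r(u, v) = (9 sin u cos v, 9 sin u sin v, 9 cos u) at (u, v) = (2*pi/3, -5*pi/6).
K = 1/81

Coefficients of the first fundamental form: E = 81, F = 0, G = 81*sin(u)^2.
Coefficients of the second fundamental form: L = -9*sin(u)/Abs(sin(u)), M = 0, N = -9*sin(u)^3/Abs(sin(u)).
Assemble K = (LN − M²)/(EG − F²) = 1/81. At (u, v) = (2*pi/3, -5*pi/6): K = 1/81.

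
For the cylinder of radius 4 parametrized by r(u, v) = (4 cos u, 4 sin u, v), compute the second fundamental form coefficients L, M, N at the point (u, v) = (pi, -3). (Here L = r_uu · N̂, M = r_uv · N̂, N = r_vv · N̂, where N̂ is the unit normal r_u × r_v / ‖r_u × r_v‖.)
L = -4;  M = 0;  N = 0

Compute the unit normal N̂(u, v) = (cos(u), sin(u), 0), and the second partials r_uu, r_uv, r_vv. Take dot products:
  L(u, v) = r_uu · N̂ = -4,
  M(u, v) = r_uv · N̂ = 0,
  N(u, v) = r_vv · N̂ = 0.
Evaluating at (u, v) = (pi, -3):
  L = -4, M = 0, N = 0.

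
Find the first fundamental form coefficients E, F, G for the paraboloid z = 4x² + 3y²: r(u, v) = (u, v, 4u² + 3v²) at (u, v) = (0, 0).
E = 1;  F = 0;  G = 1

Partials: r_u = (1, 0, 8*u), r_v = (0, 1, 6*v). As functions of (u, v):
  E = r_u · r_u = 64*u^2 + 1,
  F = r_u · r_v = 48*u*v,
  G = r_v · r_v = 36*v^2 + 1.
Evaluating at (u, v) = (0, 0): E = 1, F = 0, G = 1.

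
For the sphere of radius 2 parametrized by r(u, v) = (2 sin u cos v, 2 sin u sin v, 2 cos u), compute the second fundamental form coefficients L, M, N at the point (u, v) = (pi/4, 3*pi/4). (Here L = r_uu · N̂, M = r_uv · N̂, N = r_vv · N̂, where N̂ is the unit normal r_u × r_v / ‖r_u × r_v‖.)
L = -2;  M = 0;  N = -1

Compute the unit normal N̂(u, v) = (sin(u)^2*cos(v)/Abs(sin(u)), sin(u)^2*sin(v)/Abs(sin(u)), sin(2*u)/(2*Abs(sin(u)))), and the second partials r_uu, r_uv, r_vv. Take dot products:
  L(u, v) = r_uu · N̂ = -2*sin(u)/Abs(sin(u)),
  M(u, v) = r_uv · N̂ = 0,
  N(u, v) = r_vv · N̂ = -2*sin(u)^3/Abs(sin(u)).
Evaluating at (u, v) = (pi/4, 3*pi/4):
  L = -2, M = 0, N = -1.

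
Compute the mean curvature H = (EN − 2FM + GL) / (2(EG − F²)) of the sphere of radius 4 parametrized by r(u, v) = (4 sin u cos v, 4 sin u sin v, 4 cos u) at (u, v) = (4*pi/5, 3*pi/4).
H = -1/4

With E = 16, F = 0, G = 16*sin(u)^2, L = -4*sin(u)/Abs(sin(u)), M = 0, N = -4*sin(u)^3/Abs(sin(u)), assemble
  H = (EN − 2FM + GL) / (2(EG − F²)) = -sin(u)/(4*Abs(sin(u))).
At (u, v) = (4*pi/5, 3*pi/4): H = -1/4.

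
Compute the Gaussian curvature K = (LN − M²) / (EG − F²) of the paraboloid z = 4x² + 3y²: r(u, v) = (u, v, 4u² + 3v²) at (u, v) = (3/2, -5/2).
K = 12/34225

Coefficients of the first fundamental form: E = 64*u^2 + 1, F = 48*u*v, G = 36*v^2 + 1.
Coefficients of the second fundamental form: L = 8/sqrt(64*u^2 + 36*v^2 + 1), M = 0, N = 6/sqrt(64*u^2 + 36*v^2 + 1).
Assemble K = (LN − M²)/(EG − F²) = 48/(4096*u^4 + 4608*u^2*v^2 + 128*u^2 + 1296*v^4 + 72*v^2 + 1). At (u, v) = (3/2, -5/2): K = 12/34225.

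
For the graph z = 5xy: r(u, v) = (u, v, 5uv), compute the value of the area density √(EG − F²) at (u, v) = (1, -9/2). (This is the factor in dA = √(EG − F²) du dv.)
√(EG − F²)|_{(1, -9/2)} = sqrt(2129)/2

E = 25*v^2 + 1, F = 25*u*v, G = 25*u^2 + 1, so EG − F² = 25*u^2 + 25*v^2 + 1. Taking the positive square root: √(EG − F²) = sqrt(25*u^2 + 25*v^2 + 1). At (u, v) = (1, -9/2): sqrt(2129)/2.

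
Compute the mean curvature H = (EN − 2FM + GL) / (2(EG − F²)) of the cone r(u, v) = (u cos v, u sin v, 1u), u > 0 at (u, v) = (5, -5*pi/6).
H = sqrt(2)/20

With E = 2, F = 0, G = u^2, L = 0, M = 0, N = sqrt(2)*u^2/(2*Abs(u)), assemble
  H = (EN − 2FM + GL) / (2(EG − F²)) = sqrt(2)/(4*Abs(u)).
At (u, v) = (5, -5*pi/6): H = sqrt(2)/20.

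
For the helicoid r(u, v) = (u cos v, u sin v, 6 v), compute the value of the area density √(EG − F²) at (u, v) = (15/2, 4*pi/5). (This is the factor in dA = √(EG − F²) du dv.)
√(EG − F²)|_{(15/2, 4*pi/5)} = 3*sqrt(41)/2

E = 1, F = 0, G = u^2 + 36, so EG − F² = u^2 + 36. Taking the positive square root: √(EG − F²) = sqrt(u^2 + 36). At (u, v) = (15/2, 4*pi/5): 3*sqrt(41)/2.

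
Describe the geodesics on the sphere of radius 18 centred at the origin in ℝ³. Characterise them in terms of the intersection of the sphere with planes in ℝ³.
Geodesics on the sphere of radius 18 are great circles — circles of radius 18 obtained as the intersection of the sphere with planes through the origin (the centre of the sphere).

A curve α(t) of nonzero constant speed on the sphere of radius 18 is a geodesic iff its acceleration α̈ is everywhere normal to the surface, i.e. parallel to the radial vector α(t). Then d/dt(α × α̇) = α̇ × α̇ + α × α̈ = 0, so α × α̇ is a constant vector n ≠ 0 and α(t) · n = 0 for all t: α lies in the plane through the origin with normal n. The intersection of that plane with the sphere is a circle of radius 18 (a great circle). Conversely, a great circle traversed at constant speed has centripetal acceleration pointing at the origin, hence normal to the sphere, so every great circle is a geodesic.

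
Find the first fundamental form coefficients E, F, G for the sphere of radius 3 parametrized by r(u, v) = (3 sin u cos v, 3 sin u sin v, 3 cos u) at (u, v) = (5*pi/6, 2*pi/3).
E = 9;  F = 0;  G = 9/4

Partials: r_u = (3*cos(u)*cos(v), 3*sin(v)*cos(u), -3*sin(u)), r_v = (-3*sin(u)*sin(v), 3*sin(u)*cos(v), 0). As functions of (u, v):
  E = r_u · r_u = 9,
  F = r_u · r_v = 0,
  G = r_v · r_v = 9*sin(u)^2.
Evaluating at (u, v) = (5*pi/6, 2*pi/3): E = 9, F = 0, G = 9/4.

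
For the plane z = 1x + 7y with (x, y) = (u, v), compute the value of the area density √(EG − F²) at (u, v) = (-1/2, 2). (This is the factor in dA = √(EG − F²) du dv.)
√(EG − F²)|_{(-1/2, 2)} = sqrt(51)

E = 2, F = 7, G = 50, so EG − F² = 51. Taking the positive square root: √(EG − F²) = sqrt(51). At (u, v) = (-1/2, 2): sqrt(51).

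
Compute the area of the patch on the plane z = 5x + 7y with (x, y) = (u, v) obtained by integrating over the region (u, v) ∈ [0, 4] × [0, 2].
Area = 40*sqrt(3)

Area = ∫∫ √(EG − F²) du dv with √(EG − F²) = 5*sqrt(3). Integrating over [0, 4] × [0, 2] gives 40*sqrt(3).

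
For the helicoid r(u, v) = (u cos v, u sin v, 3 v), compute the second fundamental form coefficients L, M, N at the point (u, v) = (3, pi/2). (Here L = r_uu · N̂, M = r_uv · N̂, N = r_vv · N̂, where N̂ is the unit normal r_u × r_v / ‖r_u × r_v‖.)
L = 0;  M = -sqrt(2)/2;  N = 0

Compute the unit normal N̂(u, v) = (3*sin(v)/sqrt(u^2 + 9), -3*cos(v)/sqrt(u^2 + 9), u/sqrt(u^2 + 9)), and the second partials r_uu, r_uv, r_vv. Take dot products:
  L(u, v) = r_uu · N̂ = 0,
  M(u, v) = r_uv · N̂ = -3/sqrt(u^2 + 9),
  N(u, v) = r_vv · N̂ = 0.
Evaluating at (u, v) = (3, pi/2):
  L = 0, M = -sqrt(2)/2, N = 0.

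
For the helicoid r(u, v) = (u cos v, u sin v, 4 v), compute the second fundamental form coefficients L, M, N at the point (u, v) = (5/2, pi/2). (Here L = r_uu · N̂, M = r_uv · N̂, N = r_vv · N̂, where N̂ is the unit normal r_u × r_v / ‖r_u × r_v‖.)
L = 0;  M = -8*sqrt(89)/89;  N = 0

Compute the unit normal N̂(u, v) = (4*sin(v)/sqrt(u^2 + 16), -4*cos(v)/sqrt(u^2 + 16), u/sqrt(u^2 + 16)), and the second partials r_uu, r_uv, r_vv. Take dot products:
  L(u, v) = r_uu · N̂ = 0,
  M(u, v) = r_uv · N̂ = -4/sqrt(u^2 + 16),
  N(u, v) = r_vv · N̂ = 0.
Evaluating at (u, v) = (5/2, pi/2):
  L = 0, M = -8*sqrt(89)/89, N = 0.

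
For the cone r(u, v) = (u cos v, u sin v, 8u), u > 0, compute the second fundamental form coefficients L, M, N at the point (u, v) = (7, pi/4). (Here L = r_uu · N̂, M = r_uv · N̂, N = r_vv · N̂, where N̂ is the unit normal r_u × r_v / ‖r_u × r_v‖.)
L = 0;  M = 0;  N = 56*sqrt(65)/65

Compute the unit normal N̂(u, v) = (-8*sqrt(65)*u*cos(v)/(65*Abs(u)), -8*sqrt(65)*u*sin(v)/(65*Abs(u)), sqrt(65)*u/(65*Abs(u))), and the second partials r_uu, r_uv, r_vv. Take dot products:
  L(u, v) = r_uu · N̂ = 0,
  M(u, v) = r_uv · N̂ = 0,
  N(u, v) = r_vv · N̂ = 8*sqrt(65)*u^2/(65*Abs(u)).
Evaluating at (u, v) = (7, pi/4):
  L = 0, M = 0, N = 56*sqrt(65)/65.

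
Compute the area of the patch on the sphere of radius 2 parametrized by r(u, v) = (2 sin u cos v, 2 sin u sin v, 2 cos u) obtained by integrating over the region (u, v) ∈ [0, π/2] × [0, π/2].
Area = 2*pi

Area = ∫∫ √(EG − F²) du dv with √(EG − F²) = 4*Abs(sin(u)). Integrating over [0, π/2] × [0, π/2] gives 2*pi.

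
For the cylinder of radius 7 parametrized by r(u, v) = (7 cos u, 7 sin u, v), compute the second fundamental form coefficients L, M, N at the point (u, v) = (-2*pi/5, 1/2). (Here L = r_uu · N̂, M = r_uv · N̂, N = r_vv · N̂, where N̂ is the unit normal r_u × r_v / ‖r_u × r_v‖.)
L = -7;  M = 0;  N = 0

Compute the unit normal N̂(u, v) = (cos(u), sin(u), 0), and the second partials r_uu, r_uv, r_vv. Take dot products:
  L(u, v) = r_uu · N̂ = -7,
  M(u, v) = r_uv · N̂ = 0,
  N(u, v) = r_vv · N̂ = 0.
Evaluating at (u, v) = (-2*pi/5, 1/2):
  L = -7, M = 0, N = 0.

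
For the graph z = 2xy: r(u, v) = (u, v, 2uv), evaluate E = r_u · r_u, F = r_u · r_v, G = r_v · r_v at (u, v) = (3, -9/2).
E = 82;  F = -54;  G = 37

Partials: r_u = (1, 0, 2*v), r_v = (0, 1, 2*u). As functions of (u, v):
  E = r_u · r_u = 4*v^2 + 1,
  F = r_u · r_v = 4*u*v,
  G = r_v · r_v = 4*u^2 + 1.
Evaluating at (u, v) = (3, -9/2): E = 82, F = -54, G = 37.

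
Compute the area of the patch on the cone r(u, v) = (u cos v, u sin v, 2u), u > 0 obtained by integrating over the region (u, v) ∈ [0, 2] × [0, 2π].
Area = 4*sqrt(5)*pi

Area = ∫∫ √(EG − F²) du dv with √(EG − F²) = sqrt(5)*Abs(u). Integrating over [0, 2] × [0, 2π] gives 4*sqrt(5)*pi.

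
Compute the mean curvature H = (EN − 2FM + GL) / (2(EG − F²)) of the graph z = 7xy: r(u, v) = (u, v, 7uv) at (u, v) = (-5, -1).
H = -343*sqrt(51)/65025

With E = 49*v^2 + 1, F = 49*u*v, G = 49*u^2 + 1, L = 0, M = 7/sqrt(49*u^2 + 49*v^2 + 1), N = 0, assemble
  H = (EN − 2FM + GL) / (2(EG − F²)) = -343*u*v/(49*u^2 + 49*v^2 + 1)^(3/2).
At (u, v) = (-5, -1): H = -343*sqrt(51)/65025.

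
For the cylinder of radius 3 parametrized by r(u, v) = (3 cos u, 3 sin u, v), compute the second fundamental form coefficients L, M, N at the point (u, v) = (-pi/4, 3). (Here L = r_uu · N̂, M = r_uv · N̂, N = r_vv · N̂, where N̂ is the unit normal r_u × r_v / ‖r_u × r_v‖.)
L = -3;  M = 0;  N = 0

Compute the unit normal N̂(u, v) = (cos(u), sin(u), 0), and the second partials r_uu, r_uv, r_vv. Take dot products:
  L(u, v) = r_uu · N̂ = -3,
  M(u, v) = r_uv · N̂ = 0,
  N(u, v) = r_vv · N̂ = 0.
Evaluating at (u, v) = (-pi/4, 3):
  L = -3, M = 0, N = 0.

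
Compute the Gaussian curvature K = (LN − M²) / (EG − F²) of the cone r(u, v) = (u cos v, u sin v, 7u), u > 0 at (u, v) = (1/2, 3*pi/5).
K = 0

Coefficients of the first fundamental form: E = 50, F = 0, G = u^2.
Coefficients of the second fundamental form: L = 0, M = 0, N = 7*sqrt(2)*u^2/(10*Abs(u)).
Assemble K = (LN − M²)/(EG − F²) = 0. At (u, v) = (1/2, 3*pi/5): K = 0.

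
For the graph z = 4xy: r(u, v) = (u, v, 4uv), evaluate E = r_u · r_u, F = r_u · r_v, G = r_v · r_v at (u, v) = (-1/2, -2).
E = 65;  F = 16;  G = 5

Partials: r_u = (1, 0, 4*v), r_v = (0, 1, 4*u). As functions of (u, v):
  E = r_u · r_u = 16*v^2 + 1,
  F = r_u · r_v = 16*u*v,
  G = r_v · r_v = 16*u^2 + 1.
Evaluating at (u, v) = (-1/2, -2): E = 65, F = 16, G = 5.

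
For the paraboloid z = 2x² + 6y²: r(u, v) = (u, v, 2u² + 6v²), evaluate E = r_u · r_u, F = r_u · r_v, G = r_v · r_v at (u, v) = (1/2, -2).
E = 5;  F = -48;  G = 577

Partials: r_u = (1, 0, 4*u), r_v = (0, 1, 12*v). As functions of (u, v):
  E = r_u · r_u = 16*u^2 + 1,
  F = r_u · r_v = 48*u*v,
  G = r_v · r_v = 144*v^2 + 1.
Evaluating at (u, v) = (1/2, -2): E = 5, F = -48, G = 577.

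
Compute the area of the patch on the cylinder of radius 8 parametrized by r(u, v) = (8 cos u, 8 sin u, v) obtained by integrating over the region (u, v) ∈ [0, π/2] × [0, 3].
Area = 12*pi

Area = ∫∫ √(EG − F²) du dv with √(EG − F²) = 8. Integrating over [0, π/2] × [0, 3] gives 12*pi.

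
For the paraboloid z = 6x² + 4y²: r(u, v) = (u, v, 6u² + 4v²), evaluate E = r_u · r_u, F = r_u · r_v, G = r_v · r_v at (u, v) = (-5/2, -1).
E = 901;  F = 240;  G = 65

Partials: r_u = (1, 0, 12*u), r_v = (0, 1, 8*v). As functions of (u, v):
  E = r_u · r_u = 144*u^2 + 1,
  F = r_u · r_v = 96*u*v,
  G = r_v · r_v = 64*v^2 + 1.
Evaluating at (u, v) = (-5/2, -1): E = 901, F = 240, G = 65.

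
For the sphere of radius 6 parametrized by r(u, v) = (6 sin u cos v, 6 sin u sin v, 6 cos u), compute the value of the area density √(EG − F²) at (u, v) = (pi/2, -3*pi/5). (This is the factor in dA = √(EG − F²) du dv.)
√(EG − F²)|_{(pi/2, -3*pi/5)} = 36

E = 36, F = 0, G = 36*sin(u)^2, so EG − F² = 1296*sin(u)^2. Taking the positive square root: √(EG − F²) = 36*Abs(sin(u)). At (u, v) = (pi/2, -3*pi/5): 36.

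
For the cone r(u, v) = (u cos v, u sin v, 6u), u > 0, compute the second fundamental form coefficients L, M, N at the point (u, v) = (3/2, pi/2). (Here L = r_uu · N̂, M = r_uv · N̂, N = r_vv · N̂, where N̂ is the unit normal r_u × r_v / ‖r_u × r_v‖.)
L = 0;  M = 0;  N = 9*sqrt(37)/37

Compute the unit normal N̂(u, v) = (-6*sqrt(37)*u*cos(v)/(37*Abs(u)), -6*sqrt(37)*u*sin(v)/(37*Abs(u)), sqrt(37)*u/(37*Abs(u))), and the second partials r_uu, r_uv, r_vv. Take dot products:
  L(u, v) = r_uu · N̂ = 0,
  M(u, v) = r_uv · N̂ = 0,
  N(u, v) = r_vv · N̂ = 6*sqrt(37)*u^2/(37*Abs(u)).
Evaluating at (u, v) = (3/2, pi/2):
  L = 0, M = 0, N = 9*sqrt(37)/37.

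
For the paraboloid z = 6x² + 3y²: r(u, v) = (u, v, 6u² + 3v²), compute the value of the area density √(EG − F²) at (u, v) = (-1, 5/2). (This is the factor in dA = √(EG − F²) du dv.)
√(EG − F²)|_{(-1, 5/2)} = sqrt(370)

E = 144*u^2 + 1, F = 72*u*v, G = 36*v^2 + 1, so EG − F² = 144*u^2 + 36*v^2 + 1. Taking the positive square root: √(EG − F²) = sqrt(144*u^2 + 36*v^2 + 1). At (u, v) = (-1, 5/2): sqrt(370).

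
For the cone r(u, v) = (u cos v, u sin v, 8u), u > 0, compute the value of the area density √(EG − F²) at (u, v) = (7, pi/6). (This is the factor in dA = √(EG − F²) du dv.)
√(EG − F²)|_{(7, pi/6)} = 7*sqrt(65)

E = 65, F = 0, G = u^2, so EG − F² = 65*u^2. Taking the positive square root: √(EG − F²) = sqrt(65)*Abs(u). At (u, v) = (7, pi/6): 7*sqrt(65).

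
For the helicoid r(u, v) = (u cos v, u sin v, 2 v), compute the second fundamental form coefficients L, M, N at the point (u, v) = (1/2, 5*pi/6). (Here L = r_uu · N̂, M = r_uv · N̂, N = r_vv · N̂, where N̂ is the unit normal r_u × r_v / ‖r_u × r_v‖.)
L = 0;  M = -4*sqrt(17)/17;  N = 0

Compute the unit normal N̂(u, v) = (2*sin(v)/sqrt(u^2 + 4), -2*cos(v)/sqrt(u^2 + 4), u/sqrt(u^2 + 4)), and the second partials r_uu, r_uv, r_vv. Take dot products:
  L(u, v) = r_uu · N̂ = 0,
  M(u, v) = r_uv · N̂ = -2/sqrt(u^2 + 4),
  N(u, v) = r_vv · N̂ = 0.
Evaluating at (u, v) = (1/2, 5*pi/6):
  L = 0, M = -4*sqrt(17)/17, N = 0.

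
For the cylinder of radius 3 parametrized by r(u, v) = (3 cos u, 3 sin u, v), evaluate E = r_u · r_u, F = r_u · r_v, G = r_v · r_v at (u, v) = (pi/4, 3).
E = 9;  F = 0;  G = 1

Partials: r_u = (-3*sin(u), 3*cos(u), 0), r_v = (0, 0, 1). As functions of (u, v):
  E = r_u · r_u = 9,
  F = r_u · r_v = 0,
  G = r_v · r_v = 1.
Evaluating at (u, v) = (pi/4, 3): E = 9, F = 0, G = 1.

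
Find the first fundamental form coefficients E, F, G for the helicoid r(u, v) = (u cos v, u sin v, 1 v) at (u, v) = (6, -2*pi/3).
E = 1;  F = 0;  G = 37

Partials: r_u = (cos(v), sin(v), 0), r_v = (-u*sin(v), u*cos(v), 1). As functions of (u, v):
  E = r_u · r_u = 1,
  F = r_u · r_v = 0,
  G = r_v · r_v = u^2 + 1.
Evaluating at (u, v) = (6, -2*pi/3): E = 1, F = 0, G = 37.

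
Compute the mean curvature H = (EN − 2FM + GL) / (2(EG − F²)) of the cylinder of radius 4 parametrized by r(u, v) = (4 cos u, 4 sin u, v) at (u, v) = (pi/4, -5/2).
H = -1/8

With E = 16, F = 0, G = 1, L = -4, M = 0, N = 0, assemble
  H = (EN − 2FM + GL) / (2(EG − F²)) = -1/8.
At (u, v) = (pi/4, -5/2): H = -1/8.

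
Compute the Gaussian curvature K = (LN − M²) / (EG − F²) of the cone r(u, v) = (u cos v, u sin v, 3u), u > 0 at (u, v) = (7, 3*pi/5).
K = 0

Coefficients of the first fundamental form: E = 10, F = 0, G = u^2.
Coefficients of the second fundamental form: L = 0, M = 0, N = 3*sqrt(10)*u^2/(10*Abs(u)).
Assemble K = (LN − M²)/(EG − F²) = 0. At (u, v) = (7, 3*pi/5): K = 0.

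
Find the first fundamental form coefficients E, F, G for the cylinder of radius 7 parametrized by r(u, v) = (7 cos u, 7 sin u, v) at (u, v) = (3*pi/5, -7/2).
E = 49;  F = 0;  G = 1

Partials: r_u = (-7*sin(u), 7*cos(u), 0), r_v = (0, 0, 1). As functions of (u, v):
  E = r_u · r_u = 49,
  F = r_u · r_v = 0,
  G = r_v · r_v = 1.
Evaluating at (u, v) = (3*pi/5, -7/2): E = 49, F = 0, G = 1.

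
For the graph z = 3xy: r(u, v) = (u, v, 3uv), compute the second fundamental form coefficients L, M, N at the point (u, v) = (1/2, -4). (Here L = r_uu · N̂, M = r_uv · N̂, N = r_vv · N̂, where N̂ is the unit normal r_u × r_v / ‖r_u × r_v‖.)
L = 0;  M = 6*sqrt(589)/589;  N = 0

Compute the unit normal N̂(u, v) = (-3*v/sqrt(9*u^2 + 9*v^2 + 1), -3*u/sqrt(9*u^2 + 9*v^2 + 1), 1/sqrt(9*u^2 + 9*v^2 + 1)), and the second partials r_uu, r_uv, r_vv. Take dot products:
  L(u, v) = r_uu · N̂ = 0,
  M(u, v) = r_uv · N̂ = 3/sqrt(9*u^2 + 9*v^2 + 1),
  N(u, v) = r_vv · N̂ = 0.
Evaluating at (u, v) = (1/2, -4):
  L = 0, M = 6*sqrt(589)/589, N = 0.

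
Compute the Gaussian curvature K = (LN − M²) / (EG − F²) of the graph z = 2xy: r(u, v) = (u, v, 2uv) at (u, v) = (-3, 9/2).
K = -1/3481

Coefficients of the first fundamental form: E = 4*v^2 + 1, F = 4*u*v, G = 4*u^2 + 1.
Coefficients of the second fundamental form: L = 0, M = 2/sqrt(4*u^2 + 4*v^2 + 1), N = 0.
Assemble K = (LN − M²)/(EG − F²) = -4/(16*u^4 + 32*u^2*v^2 + 8*u^2 + 16*v^4 + 8*v^2 + 1). At (u, v) = (-3, 9/2): K = -1/3481.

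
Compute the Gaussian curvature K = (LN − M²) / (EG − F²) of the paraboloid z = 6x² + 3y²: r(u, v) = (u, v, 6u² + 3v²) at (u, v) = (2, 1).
K = 72/375769

Coefficients of the first fundamental form: E = 144*u^2 + 1, F = 72*u*v, G = 36*v^2 + 1.
Coefficients of the second fundamental form: L = 12/sqrt(144*u^2 + 36*v^2 + 1), M = 0, N = 6/sqrt(144*u^2 + 36*v^2 + 1).
Assemble K = (LN − M²)/(EG − F²) = 72/(20736*u^4 + 10368*u^2*v^2 + 288*u^2 + 1296*v^4 + 72*v^2 + 1). At (u, v) = (2, 1): K = 72/375769.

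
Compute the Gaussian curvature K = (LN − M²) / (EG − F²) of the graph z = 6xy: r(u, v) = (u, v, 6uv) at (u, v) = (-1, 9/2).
K = -9/146689

Coefficients of the first fundamental form: E = 36*v^2 + 1, F = 36*u*v, G = 36*u^2 + 1.
Coefficients of the second fundamental form: L = 0, M = 6/sqrt(36*u^2 + 36*v^2 + 1), N = 0.
Assemble K = (LN − M²)/(EG − F²) = -36/(1296*u^4 + 2592*u^2*v^2 + 72*u^2 + 1296*v^4 + 72*v^2 + 1). At (u, v) = (-1, 9/2): K = -9/146689.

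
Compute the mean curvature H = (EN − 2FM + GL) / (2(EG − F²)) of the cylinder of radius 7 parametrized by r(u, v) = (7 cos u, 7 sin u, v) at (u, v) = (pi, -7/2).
H = -1/14

With E = 49, F = 0, G = 1, L = -7, M = 0, N = 0, assemble
  H = (EN − 2FM + GL) / (2(EG − F²)) = -1/14.
At (u, v) = (pi, -7/2): H = -1/14.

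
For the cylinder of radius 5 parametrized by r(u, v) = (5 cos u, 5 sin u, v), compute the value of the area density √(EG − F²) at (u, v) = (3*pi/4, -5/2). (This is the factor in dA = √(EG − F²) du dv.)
√(EG − F²)|_{(3*pi/4, -5/2)} = 5

E = 25, F = 0, G = 1, so EG − F² = 25. Taking the positive square root: √(EG − F²) = 5. At (u, v) = (3*pi/4, -5/2): 5.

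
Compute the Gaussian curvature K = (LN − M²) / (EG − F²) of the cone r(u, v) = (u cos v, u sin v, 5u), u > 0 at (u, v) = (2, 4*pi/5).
K = 0

Coefficients of the first fundamental form: E = 26, F = 0, G = u^2.
Coefficients of the second fundamental form: L = 0, M = 0, N = 5*sqrt(26)*u^2/(26*Abs(u)).
Assemble K = (LN − M²)/(EG − F²) = 0. At (u, v) = (2, 4*pi/5): K = 0.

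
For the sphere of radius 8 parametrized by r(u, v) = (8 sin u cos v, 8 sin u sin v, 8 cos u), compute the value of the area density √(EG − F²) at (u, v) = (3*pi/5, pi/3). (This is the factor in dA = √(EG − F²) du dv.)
√(EG − F²)|_{(3*pi/5, pi/3)} = 16*sqrt(2*sqrt(5) + 10)

E = 64, F = 0, G = 64*sin(u)^2, so EG − F² = 4096*sin(u)^2. Taking the positive square root: √(EG − F²) = 64*Abs(sin(u)). At (u, v) = (3*pi/5, pi/3): 16*sqrt(2*sqrt(5) + 10).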